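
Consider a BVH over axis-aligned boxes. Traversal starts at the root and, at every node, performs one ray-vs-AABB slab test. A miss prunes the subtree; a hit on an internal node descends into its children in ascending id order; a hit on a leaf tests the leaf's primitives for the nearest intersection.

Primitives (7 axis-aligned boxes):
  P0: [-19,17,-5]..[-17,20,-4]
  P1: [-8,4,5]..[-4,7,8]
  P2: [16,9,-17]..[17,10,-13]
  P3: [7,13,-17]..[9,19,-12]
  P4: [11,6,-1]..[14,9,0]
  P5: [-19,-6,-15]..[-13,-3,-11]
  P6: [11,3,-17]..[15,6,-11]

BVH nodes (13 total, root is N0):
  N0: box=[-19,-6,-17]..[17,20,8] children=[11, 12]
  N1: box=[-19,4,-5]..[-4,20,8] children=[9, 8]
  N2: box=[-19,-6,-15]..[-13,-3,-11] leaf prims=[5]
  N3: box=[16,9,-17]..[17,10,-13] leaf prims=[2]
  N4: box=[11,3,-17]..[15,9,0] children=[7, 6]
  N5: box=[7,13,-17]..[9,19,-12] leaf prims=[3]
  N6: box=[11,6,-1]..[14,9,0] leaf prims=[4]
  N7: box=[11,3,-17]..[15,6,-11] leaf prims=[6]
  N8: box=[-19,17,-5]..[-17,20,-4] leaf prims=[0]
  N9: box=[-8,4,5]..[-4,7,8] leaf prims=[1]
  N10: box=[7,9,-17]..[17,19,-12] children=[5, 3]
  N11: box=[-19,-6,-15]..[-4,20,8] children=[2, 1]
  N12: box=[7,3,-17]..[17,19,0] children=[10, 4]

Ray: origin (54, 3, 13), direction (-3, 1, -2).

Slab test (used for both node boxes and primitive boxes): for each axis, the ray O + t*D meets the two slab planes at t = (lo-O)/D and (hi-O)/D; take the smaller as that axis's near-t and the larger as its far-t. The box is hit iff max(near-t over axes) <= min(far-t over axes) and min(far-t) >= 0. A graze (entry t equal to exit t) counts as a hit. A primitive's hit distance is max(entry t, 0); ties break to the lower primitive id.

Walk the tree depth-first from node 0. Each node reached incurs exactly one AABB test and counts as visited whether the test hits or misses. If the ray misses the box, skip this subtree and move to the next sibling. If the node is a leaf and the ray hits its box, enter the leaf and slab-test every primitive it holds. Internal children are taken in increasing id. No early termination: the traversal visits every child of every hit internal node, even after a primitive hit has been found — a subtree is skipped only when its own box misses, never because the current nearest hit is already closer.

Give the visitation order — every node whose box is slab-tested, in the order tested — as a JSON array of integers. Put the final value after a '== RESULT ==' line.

Traverse from the root:
N0 x:[37/3,73/3] y:[-9,17] z:[5/2,15] -> hit [37/3,15], descend [11, 12]
  N11 x:[58/3,73/3] y:[-9,17] z:[5/2,14] -> miss, prune
  N12 x:[37/3,47/3] y:[0,16] z:[13/2,15] -> hit [37/3,15], descend [4, 10]
    N4 x:[13,43/3] y:[0,6] z:[13/2,15] -> miss, prune
    N10 x:[37/3,47/3] y:[6,16] z:[25/2,15] -> hit [25/2,15], descend [3, 5]
      N3 x:[37/3,38/3] y:[6,7] z:[13,15] -> miss, prune
      N5 x:[15,47/3] y:[10,16] z:[25/2,15] -> hit [15,15] leaf, test {P3@t=15}

order=[0, 11, 12, 4, 10, 3, 5]  |boxes|=7  |leaves|=1  hit=P3

== RESULT ==
[0, 11, 12, 4, 10, 3, 5]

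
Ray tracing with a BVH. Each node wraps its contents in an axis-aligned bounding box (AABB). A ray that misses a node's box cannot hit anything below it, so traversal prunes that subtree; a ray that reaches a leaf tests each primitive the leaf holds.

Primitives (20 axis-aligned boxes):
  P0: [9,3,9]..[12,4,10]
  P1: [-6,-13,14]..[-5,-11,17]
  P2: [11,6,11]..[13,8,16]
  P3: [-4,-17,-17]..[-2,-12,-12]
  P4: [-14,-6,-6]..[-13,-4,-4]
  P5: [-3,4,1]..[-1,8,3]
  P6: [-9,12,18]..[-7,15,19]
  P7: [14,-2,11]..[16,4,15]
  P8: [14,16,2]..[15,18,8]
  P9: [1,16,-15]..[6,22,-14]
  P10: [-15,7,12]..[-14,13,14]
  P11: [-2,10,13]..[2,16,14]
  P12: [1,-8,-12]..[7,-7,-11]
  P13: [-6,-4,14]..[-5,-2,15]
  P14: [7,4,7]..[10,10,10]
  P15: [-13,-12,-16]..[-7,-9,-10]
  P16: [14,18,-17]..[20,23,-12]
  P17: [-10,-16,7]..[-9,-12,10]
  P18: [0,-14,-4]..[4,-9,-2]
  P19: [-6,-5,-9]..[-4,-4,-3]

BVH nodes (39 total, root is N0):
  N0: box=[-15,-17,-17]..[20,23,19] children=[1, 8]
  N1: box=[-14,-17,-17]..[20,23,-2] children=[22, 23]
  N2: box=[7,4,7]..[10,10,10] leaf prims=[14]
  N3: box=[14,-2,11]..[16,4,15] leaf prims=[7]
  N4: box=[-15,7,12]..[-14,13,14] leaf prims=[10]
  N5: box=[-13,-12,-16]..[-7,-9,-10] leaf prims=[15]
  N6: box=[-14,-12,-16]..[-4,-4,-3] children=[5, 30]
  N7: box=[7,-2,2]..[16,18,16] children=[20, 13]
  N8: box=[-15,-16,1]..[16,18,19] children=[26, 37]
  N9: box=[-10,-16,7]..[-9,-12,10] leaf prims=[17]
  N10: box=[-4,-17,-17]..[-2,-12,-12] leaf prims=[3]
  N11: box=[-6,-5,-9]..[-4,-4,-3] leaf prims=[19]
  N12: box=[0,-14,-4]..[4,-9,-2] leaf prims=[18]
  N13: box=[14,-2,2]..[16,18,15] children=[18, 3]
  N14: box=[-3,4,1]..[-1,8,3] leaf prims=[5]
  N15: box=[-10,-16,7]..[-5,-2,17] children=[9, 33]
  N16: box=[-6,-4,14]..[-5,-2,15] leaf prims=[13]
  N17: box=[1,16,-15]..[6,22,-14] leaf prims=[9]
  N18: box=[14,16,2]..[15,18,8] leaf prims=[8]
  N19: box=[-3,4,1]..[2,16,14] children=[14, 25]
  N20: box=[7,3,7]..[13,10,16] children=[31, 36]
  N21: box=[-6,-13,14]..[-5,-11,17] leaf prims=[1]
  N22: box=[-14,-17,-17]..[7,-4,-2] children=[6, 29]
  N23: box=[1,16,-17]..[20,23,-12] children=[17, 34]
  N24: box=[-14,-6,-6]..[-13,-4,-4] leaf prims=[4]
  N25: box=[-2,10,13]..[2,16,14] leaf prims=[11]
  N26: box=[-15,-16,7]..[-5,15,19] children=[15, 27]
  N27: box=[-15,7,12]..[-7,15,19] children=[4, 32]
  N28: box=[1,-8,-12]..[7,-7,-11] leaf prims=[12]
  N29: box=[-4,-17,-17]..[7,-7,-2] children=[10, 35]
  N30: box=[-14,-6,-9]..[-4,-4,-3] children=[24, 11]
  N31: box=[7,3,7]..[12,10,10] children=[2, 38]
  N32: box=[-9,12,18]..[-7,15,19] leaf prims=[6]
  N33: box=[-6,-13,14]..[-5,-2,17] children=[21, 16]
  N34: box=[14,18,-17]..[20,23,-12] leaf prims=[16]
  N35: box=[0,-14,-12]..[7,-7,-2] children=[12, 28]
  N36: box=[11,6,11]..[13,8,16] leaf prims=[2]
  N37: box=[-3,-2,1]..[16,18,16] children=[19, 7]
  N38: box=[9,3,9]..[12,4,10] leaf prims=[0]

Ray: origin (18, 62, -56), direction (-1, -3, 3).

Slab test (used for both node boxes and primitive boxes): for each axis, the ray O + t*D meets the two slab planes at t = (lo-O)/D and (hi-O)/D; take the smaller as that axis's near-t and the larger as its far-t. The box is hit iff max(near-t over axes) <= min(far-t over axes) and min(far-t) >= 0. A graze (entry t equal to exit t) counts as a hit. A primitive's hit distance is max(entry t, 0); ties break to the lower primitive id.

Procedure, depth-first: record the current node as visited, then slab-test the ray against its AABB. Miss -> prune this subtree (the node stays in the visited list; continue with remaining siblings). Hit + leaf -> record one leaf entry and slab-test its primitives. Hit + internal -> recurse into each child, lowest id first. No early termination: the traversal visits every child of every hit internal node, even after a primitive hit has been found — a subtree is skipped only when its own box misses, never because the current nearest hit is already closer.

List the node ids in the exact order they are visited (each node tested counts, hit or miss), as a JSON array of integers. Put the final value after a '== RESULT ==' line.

Walk:
N0 x:[-2,33] y:[13,79/3] z:[13,25] -> hit [13,25], descend [1, 8]
  N1 x:[-2,32] y:[13,79/3] z:[13,18] -> hit [13,18], descend [22, 23]
    N22 x:[11,32] y:[22,79/3] z:[13,18] -> miss, prune
    N23 x:[-2,17] y:[13,46/3] z:[13,44/3] -> hit [13,44/3], descend [17, 34]
      N17 x:[12,17] y:[40/3,46/3] z:[41/3,14] -> hit [41/3,14] leaf, test {P9@t=41/3}
      N34 x:[-2,4] y:[13,44/3] z:[13,44/3] -> miss, prune
  N8 x:[2,33] y:[44/3,26] z:[19,25] -> hit [19,25], descend [26, 37]
    N26 x:[23,33] y:[47/3,26] z:[21,25] -> hit [23,25], descend [15, 27]
      N15 x:[23,28] y:[64/3,26] z:[21,73/3] -> hit [23,73/3], descend [9, 33]
        N9 x:[27,28] y:[74/3,26] z:[21,22] -> miss, prune
        N33 x:[23,24] y:[64/3,25] z:[70/3,73/3] -> hit [70/3,24], descend [16, 21]
          N16 x:[23,24] y:[64/3,22] z:[70/3,71/3] -> miss, prune
          N21 x:[23,24] y:[73/3,25] z:[70/3,73/3] -> miss, prune
      N27 x:[25,33] y:[47/3,55/3] z:[68/3,25] -> miss, prune
    N37 x:[2,21] y:[44/3,64/3] z:[19,24] -> hit [19,21], descend [7, 19]
      N7 x:[2,11] y:[44/3,64/3] z:[58/3,24] -> miss, prune
      N19 x:[16,21] y:[46/3,58/3] z:[19,70/3] -> hit [19,58/3], descend [14, 25]
        N14 x:[19,21] y:[18,58/3] z:[19,59/3] -> hit [19,58/3] leaf, test {P5@t=19}
        N25 x:[16,20] y:[46/3,52/3] z:[23,70/3] -> miss, prune

19 AABB tests over nodes [0, 1, 22, 23, 17, 34, 8, 26, 15, 9, 33, 16, 21, 27, 37, 7, 19, 14, 25]; 2 leaves entered; closest P9.

== RESULT ==
[0, 1, 22, 23, 17, 34, 8, 26, 15, 9, 33, 16, 21, 27, 37, 7, 19, 14, 25]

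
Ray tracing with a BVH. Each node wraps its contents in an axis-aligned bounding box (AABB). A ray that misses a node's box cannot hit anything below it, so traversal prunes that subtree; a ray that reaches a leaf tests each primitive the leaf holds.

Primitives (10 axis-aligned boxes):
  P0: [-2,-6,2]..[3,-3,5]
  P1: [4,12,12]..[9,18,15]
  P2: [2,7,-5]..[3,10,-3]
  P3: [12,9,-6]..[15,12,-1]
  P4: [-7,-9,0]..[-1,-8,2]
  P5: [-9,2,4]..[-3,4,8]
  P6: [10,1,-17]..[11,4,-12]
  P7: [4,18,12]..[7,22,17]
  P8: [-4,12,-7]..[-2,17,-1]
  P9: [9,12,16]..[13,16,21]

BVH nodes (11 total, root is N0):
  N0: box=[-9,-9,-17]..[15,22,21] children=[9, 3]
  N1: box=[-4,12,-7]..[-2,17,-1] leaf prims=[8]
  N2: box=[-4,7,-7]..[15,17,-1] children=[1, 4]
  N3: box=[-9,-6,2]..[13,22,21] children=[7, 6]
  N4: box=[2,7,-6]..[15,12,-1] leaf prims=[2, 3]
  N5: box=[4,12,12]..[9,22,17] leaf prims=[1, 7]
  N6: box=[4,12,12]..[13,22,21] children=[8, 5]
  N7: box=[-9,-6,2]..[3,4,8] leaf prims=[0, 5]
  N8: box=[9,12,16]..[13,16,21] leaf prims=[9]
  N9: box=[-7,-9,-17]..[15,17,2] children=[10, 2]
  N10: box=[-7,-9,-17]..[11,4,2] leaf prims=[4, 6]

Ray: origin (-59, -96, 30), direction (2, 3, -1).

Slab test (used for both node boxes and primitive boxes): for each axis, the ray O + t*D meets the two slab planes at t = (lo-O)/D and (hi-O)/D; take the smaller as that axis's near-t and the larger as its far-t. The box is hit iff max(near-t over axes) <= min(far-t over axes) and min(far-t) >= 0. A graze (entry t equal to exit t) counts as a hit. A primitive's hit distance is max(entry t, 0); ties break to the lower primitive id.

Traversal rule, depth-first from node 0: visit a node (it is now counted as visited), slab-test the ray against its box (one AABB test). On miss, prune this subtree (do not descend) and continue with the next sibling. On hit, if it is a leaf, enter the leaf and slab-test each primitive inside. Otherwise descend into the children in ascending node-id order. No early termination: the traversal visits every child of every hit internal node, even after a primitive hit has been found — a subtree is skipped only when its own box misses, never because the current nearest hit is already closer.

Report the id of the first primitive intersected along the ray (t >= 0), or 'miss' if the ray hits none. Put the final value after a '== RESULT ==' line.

Traverse from the root:
N0 x:[25,37] y:[29,118/3] z:[9,47] -> hit [29,37], descend [3, 9]
  N3 x:[25,36] y:[30,118/3] z:[9,28] -> miss, prune
  N9 x:[26,37] y:[29,113/3] z:[28,47] -> hit [29,37], descend [2, 10]
    N2 x:[55/2,37] y:[103/3,113/3] z:[31,37] -> hit [103/3,37], descend [1, 4]
      N1 x:[55/2,57/2] y:[36,113/3] z:[31,37] -> miss, prune
      N4 x:[61/2,37] y:[103/3,36] z:[31,36] -> hit [103/3,36] leaf, test {P2(miss), P3@t=71/2}
    N10 x:[26,35] y:[29,100/3] z:[28,47] -> hit [29,100/3] leaf, test {P4@t=29, P6(miss)}

7 AABB tests over nodes [0, 3, 9, 2, 1, 4, 10]; 2 leaves entered; closest P4.

== RESULT ==
4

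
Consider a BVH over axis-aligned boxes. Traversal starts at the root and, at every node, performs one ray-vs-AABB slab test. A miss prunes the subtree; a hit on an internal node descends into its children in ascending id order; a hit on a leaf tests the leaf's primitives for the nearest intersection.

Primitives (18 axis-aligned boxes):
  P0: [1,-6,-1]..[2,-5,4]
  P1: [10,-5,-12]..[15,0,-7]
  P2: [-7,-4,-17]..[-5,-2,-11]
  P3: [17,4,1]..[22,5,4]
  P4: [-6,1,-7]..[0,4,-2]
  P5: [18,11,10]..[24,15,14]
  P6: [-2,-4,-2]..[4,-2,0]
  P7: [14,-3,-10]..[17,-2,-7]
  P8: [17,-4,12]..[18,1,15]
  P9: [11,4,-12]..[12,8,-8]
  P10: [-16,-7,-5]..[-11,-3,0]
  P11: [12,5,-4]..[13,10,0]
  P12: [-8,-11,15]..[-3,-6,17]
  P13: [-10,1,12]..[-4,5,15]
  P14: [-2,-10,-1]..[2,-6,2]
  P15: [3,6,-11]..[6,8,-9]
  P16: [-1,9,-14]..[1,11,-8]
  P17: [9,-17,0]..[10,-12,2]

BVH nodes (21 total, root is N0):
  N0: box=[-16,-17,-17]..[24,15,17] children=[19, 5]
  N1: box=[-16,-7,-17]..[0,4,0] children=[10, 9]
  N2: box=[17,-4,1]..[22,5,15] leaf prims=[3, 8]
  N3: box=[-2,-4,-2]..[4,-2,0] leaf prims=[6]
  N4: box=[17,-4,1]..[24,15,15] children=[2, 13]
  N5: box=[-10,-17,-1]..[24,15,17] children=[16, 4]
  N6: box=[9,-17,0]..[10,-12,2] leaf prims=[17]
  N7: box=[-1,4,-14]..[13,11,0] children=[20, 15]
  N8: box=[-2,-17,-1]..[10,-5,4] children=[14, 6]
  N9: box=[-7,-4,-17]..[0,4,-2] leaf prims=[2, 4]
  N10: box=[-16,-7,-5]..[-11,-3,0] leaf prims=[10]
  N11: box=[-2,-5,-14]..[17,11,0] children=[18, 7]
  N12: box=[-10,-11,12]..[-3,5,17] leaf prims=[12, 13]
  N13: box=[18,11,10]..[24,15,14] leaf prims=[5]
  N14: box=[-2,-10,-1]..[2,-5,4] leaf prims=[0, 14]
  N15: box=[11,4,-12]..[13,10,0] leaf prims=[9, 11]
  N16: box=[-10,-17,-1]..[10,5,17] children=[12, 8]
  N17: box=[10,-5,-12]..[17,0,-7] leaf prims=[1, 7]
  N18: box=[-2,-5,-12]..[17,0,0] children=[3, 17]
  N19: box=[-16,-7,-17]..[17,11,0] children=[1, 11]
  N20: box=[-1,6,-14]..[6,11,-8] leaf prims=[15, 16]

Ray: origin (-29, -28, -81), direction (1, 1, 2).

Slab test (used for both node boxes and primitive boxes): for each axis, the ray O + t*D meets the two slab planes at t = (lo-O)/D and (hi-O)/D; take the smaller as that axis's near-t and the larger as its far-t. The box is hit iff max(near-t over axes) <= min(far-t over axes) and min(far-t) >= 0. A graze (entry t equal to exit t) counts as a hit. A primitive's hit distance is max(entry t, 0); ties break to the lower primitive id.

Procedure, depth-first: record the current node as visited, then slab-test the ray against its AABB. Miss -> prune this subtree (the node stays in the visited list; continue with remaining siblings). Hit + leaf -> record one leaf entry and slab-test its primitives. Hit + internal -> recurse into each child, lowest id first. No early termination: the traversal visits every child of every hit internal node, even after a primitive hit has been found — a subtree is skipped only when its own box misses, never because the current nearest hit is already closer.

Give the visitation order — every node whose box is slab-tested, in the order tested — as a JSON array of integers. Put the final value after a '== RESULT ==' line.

Traverse from the root:
N0 x:[13,53] y:[11,43] z:[32,49] -> hit [32,43], descend [5, 19]
  N5 x:[19,53] y:[11,43] z:[40,49] -> hit [40,43], descend [4, 16]
    N4 x:[46,53] y:[24,43] z:[41,48] -> miss, prune
    N16 x:[19,39] y:[11,33] z:[40,49] -> miss, prune
  N19 x:[13,46] y:[21,39] z:[32,81/2] -> hit [32,39], descend [1, 11]
    N1 x:[13,29] y:[21,32] z:[32,81/2] -> miss, prune
    N11 x:[27,46] y:[23,39] z:[67/2,81/2] -> hit [67/2,39], descend [7, 18]
      N7 x:[28,42] y:[32,39] z:[67/2,81/2] -> hit [67/2,39], descend [15, 20]
        N15 x:[40,42] y:[32,38] z:[69/2,81/2] -> miss, prune
        N20 x:[28,35] y:[34,39] z:[67/2,73/2] -> hit [34,35] leaf, test {P15@t=35, P16(miss)}
      N18 x:[27,46] y:[23,28] z:[69/2,81/2] -> miss, prune

order=[0, 5, 4, 16, 19, 1, 11, 7, 15, 20, 18]  |boxes|=11  |leaves|=1  hit=P15

== RESULT ==
[0, 5, 4, 16, 19, 1, 11, 7, 15, 20, 18]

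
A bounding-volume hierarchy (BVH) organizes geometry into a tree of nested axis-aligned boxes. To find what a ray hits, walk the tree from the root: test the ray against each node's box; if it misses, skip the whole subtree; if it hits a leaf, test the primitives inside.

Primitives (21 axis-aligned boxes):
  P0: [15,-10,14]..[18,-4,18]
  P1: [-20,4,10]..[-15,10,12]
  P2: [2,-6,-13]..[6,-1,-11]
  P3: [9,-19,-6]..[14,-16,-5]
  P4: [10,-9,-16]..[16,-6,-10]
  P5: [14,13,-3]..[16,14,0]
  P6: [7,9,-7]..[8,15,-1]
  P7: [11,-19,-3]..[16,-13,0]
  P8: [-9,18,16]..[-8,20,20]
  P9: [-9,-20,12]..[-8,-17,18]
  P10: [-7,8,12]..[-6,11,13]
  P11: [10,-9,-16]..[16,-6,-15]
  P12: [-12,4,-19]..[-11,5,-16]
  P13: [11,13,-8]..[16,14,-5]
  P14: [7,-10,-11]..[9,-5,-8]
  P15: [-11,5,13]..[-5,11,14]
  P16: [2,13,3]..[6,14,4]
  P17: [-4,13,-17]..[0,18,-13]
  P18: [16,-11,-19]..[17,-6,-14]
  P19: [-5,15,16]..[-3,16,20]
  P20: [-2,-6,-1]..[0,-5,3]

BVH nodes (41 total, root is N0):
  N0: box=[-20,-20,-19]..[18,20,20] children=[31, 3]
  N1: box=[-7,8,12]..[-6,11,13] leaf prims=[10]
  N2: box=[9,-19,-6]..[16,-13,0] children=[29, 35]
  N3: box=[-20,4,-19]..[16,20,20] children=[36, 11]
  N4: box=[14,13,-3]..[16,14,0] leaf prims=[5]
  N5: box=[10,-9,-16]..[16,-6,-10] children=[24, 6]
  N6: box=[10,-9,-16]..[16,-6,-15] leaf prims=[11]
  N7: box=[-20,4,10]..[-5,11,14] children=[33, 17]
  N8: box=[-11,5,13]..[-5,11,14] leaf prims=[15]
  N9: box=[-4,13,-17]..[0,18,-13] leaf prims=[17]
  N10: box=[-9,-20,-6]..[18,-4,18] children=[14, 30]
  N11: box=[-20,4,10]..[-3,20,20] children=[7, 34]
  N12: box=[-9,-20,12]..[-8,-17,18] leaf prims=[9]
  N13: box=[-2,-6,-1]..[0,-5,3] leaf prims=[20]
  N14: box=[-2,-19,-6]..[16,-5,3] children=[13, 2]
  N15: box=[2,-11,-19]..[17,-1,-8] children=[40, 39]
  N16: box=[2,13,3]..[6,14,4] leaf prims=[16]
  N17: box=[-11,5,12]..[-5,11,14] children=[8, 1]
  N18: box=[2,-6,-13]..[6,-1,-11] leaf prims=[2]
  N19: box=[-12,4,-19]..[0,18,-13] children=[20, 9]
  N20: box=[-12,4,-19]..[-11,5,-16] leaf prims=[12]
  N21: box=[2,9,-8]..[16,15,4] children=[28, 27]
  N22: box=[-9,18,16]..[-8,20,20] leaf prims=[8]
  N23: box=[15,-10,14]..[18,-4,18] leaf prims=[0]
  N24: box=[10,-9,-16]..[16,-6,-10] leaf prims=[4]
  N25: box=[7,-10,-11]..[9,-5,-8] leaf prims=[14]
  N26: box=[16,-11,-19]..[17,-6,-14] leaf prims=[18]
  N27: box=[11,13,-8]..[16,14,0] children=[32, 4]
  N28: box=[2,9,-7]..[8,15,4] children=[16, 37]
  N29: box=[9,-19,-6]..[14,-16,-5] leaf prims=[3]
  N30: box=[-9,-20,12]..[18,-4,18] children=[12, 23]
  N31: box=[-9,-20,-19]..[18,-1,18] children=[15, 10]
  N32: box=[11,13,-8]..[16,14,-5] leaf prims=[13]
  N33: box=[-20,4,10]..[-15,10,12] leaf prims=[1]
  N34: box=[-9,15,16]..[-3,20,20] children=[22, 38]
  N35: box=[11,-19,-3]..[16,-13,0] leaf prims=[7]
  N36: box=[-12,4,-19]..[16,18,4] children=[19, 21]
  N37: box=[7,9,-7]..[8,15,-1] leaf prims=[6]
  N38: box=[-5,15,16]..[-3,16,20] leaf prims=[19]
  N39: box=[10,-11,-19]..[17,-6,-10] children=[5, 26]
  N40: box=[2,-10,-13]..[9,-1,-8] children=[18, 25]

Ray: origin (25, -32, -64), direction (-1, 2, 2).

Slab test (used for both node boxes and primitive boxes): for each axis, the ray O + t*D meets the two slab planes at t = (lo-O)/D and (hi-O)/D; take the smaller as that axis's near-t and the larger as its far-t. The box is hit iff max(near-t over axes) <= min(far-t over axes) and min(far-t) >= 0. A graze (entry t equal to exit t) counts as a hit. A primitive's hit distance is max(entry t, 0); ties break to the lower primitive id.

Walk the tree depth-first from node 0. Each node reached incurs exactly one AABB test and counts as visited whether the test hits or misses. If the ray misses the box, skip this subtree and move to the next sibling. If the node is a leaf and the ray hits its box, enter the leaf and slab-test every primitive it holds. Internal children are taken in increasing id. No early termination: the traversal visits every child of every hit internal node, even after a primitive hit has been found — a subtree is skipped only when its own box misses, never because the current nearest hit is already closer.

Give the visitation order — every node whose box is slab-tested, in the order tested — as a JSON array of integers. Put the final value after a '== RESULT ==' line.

Traverse from the root:
N0 x:[7,45] y:[6,26] z:[45/2,42] -> hit [45/2,26], descend [3, 31]
  N3 x:[9,45] y:[18,26] z:[45/2,42] -> hit [45/2,26], descend [11, 36]
    N11 x:[28,45] y:[18,26] z:[37,42] -> miss, prune
    N36 x:[9,37] y:[18,25] z:[45/2,34] -> hit [45/2,25], descend [19, 21]
      N19 x:[25,37] y:[18,25] z:[45/2,51/2] -> hit [25,25], descend [9, 20]
        N9 x:[25,29] y:[45/2,25] z:[47/2,51/2] -> hit [25,25] leaf, test {P17@t=25}
        N20 x:[36,37] y:[18,37/2] z:[45/2,24] -> miss, prune
      N21 x:[9,23] y:[41/2,47/2] z:[28,34] -> miss, prune
  N31 x:[7,34] y:[6,31/2] z:[45/2,41] -> miss, prune

Visited [0, 3, 11, 36, 19, 9, 20, 21, 31]. Tests: 9 box, 1 leaf. Nearest: P17.

== RESULT ==
[0, 3, 11, 36, 19, 9, 20, 21, 31]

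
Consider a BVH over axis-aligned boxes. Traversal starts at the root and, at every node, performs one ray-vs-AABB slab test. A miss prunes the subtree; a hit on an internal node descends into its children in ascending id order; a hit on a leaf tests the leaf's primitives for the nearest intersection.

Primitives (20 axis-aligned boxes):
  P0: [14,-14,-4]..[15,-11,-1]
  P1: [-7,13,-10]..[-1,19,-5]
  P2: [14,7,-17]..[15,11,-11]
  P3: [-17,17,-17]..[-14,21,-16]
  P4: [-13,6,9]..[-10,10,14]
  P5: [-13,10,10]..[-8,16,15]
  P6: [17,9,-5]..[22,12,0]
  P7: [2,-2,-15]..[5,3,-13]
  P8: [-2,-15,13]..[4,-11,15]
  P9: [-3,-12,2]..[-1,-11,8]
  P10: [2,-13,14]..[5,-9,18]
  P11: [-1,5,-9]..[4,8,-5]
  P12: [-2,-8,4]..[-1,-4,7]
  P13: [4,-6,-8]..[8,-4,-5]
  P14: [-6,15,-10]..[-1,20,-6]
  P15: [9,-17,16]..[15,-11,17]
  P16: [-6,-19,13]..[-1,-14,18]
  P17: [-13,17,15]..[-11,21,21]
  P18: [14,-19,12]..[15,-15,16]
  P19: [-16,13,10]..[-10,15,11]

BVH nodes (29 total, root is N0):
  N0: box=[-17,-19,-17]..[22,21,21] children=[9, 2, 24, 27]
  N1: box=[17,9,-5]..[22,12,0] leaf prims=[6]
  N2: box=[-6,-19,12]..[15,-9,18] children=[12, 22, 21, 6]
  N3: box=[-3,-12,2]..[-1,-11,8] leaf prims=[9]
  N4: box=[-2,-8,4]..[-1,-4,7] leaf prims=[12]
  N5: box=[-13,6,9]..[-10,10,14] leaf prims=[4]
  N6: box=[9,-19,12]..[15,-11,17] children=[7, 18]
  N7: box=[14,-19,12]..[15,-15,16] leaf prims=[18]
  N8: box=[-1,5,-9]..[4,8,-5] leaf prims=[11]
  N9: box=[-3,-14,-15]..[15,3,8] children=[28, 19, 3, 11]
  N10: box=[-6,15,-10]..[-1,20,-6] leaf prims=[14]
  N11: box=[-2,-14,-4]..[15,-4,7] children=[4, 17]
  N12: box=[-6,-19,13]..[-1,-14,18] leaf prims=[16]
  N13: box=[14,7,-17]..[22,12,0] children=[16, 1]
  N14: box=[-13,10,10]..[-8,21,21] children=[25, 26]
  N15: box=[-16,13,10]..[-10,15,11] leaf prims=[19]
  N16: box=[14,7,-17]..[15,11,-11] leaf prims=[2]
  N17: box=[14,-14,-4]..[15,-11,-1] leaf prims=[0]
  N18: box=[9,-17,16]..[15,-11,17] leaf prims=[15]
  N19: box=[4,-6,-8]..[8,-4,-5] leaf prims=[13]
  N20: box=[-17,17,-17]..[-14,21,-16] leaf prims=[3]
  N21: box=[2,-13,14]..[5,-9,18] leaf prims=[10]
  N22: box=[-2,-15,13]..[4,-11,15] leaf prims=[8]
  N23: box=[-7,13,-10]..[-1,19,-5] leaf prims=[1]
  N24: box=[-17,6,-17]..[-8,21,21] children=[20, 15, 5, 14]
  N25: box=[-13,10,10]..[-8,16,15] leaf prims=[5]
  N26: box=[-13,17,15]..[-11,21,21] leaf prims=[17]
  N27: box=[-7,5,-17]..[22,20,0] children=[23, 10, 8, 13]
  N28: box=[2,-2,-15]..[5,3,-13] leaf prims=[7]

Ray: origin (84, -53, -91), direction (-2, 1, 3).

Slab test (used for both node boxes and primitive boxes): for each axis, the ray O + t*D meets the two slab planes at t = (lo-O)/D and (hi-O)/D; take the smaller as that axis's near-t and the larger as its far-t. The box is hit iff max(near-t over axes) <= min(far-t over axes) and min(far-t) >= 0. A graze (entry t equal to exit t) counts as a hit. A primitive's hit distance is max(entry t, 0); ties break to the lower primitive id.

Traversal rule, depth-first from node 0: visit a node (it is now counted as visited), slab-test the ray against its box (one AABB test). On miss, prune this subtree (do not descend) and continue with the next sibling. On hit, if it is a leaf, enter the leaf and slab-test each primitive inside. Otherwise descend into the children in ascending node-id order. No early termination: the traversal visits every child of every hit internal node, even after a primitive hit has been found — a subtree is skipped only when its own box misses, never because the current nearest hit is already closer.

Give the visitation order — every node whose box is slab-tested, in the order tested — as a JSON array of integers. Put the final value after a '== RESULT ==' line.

Traverse from the root:
N0 x:[31,101/2] y:[34,74] z:[74/3,112/3] -> hit [34,112/3], descend [2, 9, 24, 27]
  N2 x:[69/2,45] y:[34,44] z:[103/3,109/3] -> hit [69/2,109/3], descend [6, 12, 21, 22]
    N6 x:[69/2,75/2] y:[34,42] z:[103/3,36] -> hit [69/2,36], descend [7, 18]
      N7 x:[69/2,35] y:[34,38] z:[103/3,107/3] -> hit [69/2,35] leaf, test {P18@t=69/2}
      N18 x:[69/2,75/2] y:[36,42] z:[107/3,36] -> hit [36,36] leaf, test {P15@t=36}
    N12 x:[85/2,45] y:[34,39] z:[104/3,109/3] -> miss, prune
    N21 x:[79/2,41] y:[40,44] z:[35,109/3] -> miss, prune
    N22 x:[40,43] y:[38,42] z:[104/3,106/3] -> miss, prune
  N9 x:[69/2,87/2] y:[39,56] z:[76/3,33] -> miss, prune
  N24 x:[46,101/2] y:[59,74] z:[74/3,112/3] -> miss, prune
  N27 x:[31,91/2] y:[58,73] z:[74/3,91/3] -> miss, prune

Summary -> nodes [0, 2, 6, 7, 18, 12, 21, 22, 9, 24, 27]; box-tests=11; leaf-entries=2; first=P18

== RESULT ==
[0, 2, 6, 7, 18, 12, 21, 22, 9, 24, 27]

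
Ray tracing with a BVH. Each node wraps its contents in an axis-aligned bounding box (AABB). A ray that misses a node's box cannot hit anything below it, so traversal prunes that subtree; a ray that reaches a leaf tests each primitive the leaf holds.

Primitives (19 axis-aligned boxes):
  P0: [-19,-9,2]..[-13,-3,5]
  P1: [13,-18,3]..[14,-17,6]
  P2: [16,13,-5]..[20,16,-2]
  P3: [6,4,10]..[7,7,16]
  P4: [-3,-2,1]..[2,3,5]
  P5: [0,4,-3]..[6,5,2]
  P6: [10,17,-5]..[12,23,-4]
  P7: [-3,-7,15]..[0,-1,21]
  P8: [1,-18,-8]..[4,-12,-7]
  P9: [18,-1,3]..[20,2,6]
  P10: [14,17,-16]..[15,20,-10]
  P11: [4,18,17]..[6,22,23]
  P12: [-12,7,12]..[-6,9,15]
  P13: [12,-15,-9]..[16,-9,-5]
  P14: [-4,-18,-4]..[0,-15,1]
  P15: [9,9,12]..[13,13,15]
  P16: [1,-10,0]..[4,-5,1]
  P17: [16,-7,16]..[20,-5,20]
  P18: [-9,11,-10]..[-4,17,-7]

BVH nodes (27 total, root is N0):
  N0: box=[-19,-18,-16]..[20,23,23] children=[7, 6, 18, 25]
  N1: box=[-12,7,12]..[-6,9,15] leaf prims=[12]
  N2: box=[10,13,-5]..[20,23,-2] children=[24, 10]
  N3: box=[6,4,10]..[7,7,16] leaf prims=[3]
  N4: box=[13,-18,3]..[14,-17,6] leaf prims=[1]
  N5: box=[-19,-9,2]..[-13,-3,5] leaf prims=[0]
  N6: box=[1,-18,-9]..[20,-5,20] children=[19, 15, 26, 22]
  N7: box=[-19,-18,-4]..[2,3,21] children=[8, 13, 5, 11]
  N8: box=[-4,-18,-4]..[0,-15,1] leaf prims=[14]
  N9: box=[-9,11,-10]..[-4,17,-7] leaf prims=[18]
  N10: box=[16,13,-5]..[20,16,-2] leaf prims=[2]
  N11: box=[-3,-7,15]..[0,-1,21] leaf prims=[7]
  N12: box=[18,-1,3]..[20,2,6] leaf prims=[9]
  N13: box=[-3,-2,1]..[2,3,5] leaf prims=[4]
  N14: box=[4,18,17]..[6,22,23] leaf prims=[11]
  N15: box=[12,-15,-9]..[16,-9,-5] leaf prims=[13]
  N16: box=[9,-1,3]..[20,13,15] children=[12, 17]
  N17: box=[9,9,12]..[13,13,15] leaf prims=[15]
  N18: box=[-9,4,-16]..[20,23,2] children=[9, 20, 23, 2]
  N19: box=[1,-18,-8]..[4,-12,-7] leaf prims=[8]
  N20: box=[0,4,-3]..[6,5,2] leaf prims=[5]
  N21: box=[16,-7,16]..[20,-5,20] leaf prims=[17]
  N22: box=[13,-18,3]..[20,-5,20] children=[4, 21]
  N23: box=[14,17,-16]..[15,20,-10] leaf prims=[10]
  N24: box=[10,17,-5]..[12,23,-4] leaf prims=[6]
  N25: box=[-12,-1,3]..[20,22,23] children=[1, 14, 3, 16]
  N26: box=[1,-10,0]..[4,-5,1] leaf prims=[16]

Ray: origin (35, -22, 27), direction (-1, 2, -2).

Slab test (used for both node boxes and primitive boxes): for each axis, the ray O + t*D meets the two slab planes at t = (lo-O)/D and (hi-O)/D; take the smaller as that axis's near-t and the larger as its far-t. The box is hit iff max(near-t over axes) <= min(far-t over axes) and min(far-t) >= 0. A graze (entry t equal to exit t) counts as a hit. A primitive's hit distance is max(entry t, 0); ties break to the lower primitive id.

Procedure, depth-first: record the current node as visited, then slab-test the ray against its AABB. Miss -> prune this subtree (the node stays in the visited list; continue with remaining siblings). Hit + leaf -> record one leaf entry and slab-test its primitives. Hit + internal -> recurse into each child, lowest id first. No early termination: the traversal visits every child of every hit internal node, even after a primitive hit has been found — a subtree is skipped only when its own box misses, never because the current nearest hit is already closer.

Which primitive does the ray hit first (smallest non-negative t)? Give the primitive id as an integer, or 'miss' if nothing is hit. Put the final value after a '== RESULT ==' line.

Traverse from the root:
N0 x:[15,54] y:[2,45/2] z:[2,43/2] -> hit [15,43/2], descend [6, 7, 18, 25]
  N6 x:[15,34] y:[2,17/2] z:[7/2,18] -> miss, prune
  N7 x:[33,54] y:[2,25/2] z:[3,31/2] -> miss, prune
  N18 x:[15,44] y:[13,45/2] z:[25/2,43/2] -> hit [15,43/2], descend [2, 9, 20, 23]
    N2 x:[15,25] y:[35/2,45/2] z:[29/2,16] -> miss, prune
    N9 x:[39,44] y:[33/2,39/2] z:[17,37/2] -> miss, prune
    N20 x:[29,35] y:[13,27/2] z:[25/2,15] -> miss, prune
    N23 x:[20,21] y:[39/2,21] z:[37/2,43/2] -> hit [20,21] leaf, test {P10@t=20}
  N25 x:[15,47] y:[21/2,22] z:[2,12] -> miss, prune

Visited [0, 6, 7, 18, 2, 9, 20, 23, 25]. Tests: 9 box, 1 leaf. Nearest: P10.

== RESULT ==
10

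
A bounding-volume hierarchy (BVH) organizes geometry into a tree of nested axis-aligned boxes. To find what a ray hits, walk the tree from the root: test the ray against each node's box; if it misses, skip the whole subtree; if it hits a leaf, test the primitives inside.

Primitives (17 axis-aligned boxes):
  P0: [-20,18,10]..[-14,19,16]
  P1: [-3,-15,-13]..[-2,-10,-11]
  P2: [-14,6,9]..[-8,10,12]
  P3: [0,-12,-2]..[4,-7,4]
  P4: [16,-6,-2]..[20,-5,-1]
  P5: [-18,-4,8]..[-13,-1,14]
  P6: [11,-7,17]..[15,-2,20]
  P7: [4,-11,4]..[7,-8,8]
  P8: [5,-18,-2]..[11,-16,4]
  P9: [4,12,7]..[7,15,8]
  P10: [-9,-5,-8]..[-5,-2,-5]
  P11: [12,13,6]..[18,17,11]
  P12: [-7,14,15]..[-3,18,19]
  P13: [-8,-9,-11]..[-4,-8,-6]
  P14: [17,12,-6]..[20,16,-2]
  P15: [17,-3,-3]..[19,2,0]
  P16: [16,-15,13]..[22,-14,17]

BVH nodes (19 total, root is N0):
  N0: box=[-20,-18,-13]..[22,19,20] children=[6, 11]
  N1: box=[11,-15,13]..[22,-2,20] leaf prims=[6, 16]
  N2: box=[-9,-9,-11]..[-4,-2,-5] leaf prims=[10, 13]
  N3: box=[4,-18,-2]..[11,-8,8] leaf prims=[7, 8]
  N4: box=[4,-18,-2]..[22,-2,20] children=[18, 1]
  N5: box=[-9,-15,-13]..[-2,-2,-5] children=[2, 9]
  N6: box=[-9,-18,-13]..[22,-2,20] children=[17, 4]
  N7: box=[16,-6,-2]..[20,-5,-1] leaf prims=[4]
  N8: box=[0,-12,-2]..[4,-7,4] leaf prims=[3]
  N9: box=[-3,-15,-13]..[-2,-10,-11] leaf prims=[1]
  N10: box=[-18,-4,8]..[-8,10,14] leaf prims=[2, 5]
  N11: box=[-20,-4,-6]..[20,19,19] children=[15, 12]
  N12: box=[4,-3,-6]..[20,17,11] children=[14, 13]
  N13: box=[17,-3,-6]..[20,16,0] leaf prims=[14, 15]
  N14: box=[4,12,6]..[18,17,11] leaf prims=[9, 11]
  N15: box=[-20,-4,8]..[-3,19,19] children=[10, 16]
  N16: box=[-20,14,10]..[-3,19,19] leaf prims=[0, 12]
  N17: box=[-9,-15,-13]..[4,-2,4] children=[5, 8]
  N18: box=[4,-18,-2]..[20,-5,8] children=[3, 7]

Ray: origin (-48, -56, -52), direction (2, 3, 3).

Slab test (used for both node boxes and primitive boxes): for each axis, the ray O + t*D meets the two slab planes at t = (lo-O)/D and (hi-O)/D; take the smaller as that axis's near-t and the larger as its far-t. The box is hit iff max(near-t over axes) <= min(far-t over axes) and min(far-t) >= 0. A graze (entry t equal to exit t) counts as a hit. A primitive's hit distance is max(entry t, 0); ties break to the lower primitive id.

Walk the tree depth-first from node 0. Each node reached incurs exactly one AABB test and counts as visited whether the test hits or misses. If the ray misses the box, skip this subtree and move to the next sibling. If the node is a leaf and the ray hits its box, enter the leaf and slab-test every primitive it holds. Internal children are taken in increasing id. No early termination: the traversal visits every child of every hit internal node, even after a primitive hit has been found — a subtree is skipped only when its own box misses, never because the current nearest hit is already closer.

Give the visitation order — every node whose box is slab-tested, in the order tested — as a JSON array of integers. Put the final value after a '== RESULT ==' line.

Walk:
N0 x:[14,35] y:[38/3,25] z:[13,24] -> hit [14,24], descend [6, 11]
  N6 x:[39/2,35] y:[38/3,18] z:[13,24] -> miss, prune
  N11 x:[14,34] y:[52/3,25] z:[46/3,71/3] -> hit [52/3,71/3], descend [12, 15]
    N12 x:[26,34] y:[53/3,73/3] z:[46/3,21] -> miss, prune
    N15 x:[14,45/2] y:[52/3,25] z:[20,71/3] -> hit [20,45/2], descend [10, 16]
      N10 x:[15,20] y:[52/3,22] z:[20,22] -> hit [20,20] leaf, test {P2(miss), P5(miss)}
      N16 x:[14,45/2] y:[70/3,25] z:[62/3,71/3] -> miss, prune

Summary -> nodes [0, 6, 11, 12, 15, 10, 16]; box-tests=7; leaf-entries=1; first=miss

== RESULT ==
[0, 6, 11, 12, 15, 10, 16]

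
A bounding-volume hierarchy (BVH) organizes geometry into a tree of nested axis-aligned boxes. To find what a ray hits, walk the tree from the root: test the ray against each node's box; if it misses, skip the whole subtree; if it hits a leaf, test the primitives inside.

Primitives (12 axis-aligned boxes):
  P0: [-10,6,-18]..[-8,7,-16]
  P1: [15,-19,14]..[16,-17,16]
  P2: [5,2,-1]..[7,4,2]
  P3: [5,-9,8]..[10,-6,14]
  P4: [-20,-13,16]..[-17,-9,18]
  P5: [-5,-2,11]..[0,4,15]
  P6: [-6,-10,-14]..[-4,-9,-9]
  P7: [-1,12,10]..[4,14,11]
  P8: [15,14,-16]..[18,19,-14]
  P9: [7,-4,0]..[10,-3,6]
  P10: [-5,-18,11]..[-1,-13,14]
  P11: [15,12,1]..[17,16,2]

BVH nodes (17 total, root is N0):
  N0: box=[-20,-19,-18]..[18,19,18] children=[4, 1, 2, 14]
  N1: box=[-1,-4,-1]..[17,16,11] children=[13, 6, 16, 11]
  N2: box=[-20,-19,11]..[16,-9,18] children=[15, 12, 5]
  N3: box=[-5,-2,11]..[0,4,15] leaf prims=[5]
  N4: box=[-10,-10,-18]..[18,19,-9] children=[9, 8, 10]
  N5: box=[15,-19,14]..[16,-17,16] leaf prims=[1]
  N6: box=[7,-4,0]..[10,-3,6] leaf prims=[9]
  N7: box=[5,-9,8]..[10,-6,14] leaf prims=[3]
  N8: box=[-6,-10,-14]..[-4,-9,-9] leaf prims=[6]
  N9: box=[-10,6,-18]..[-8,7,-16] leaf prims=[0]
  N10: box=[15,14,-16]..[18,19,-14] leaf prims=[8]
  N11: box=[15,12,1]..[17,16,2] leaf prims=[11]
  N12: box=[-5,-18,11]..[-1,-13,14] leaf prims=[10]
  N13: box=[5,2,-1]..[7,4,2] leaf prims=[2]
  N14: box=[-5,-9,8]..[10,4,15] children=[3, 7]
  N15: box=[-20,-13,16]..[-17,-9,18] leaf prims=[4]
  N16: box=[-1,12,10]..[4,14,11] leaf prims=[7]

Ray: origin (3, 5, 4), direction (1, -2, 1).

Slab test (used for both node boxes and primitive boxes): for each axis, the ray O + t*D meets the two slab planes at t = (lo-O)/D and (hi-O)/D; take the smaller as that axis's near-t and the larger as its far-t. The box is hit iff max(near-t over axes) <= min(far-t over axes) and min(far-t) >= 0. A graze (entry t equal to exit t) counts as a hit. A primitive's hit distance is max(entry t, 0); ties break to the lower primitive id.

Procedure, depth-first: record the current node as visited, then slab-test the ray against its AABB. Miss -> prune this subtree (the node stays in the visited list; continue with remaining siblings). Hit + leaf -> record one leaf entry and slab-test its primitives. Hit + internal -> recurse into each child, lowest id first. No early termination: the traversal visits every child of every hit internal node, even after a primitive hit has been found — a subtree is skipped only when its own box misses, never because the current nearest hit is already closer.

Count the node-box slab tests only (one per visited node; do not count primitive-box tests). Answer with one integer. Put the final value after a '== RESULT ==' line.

Trace the traversal:
N0 x:[-23,15] y:[-7,12] z:[-22,14] -> hit [-7,12], descend [1, 2, 4, 14]
  N1 x:[-4,14] y:[-11/2,9/2] z:[-5,7] -> hit [-4,9/2], descend [6, 11, 13, 16]
    N6 x:[4,7] y:[4,9/2] z:[-4,2] -> miss, prune
    N11 x:[12,14] y:[-11/2,-7/2] z:[-3,-2] -> miss, prune
    N13 x:[2,4] y:[1/2,3/2] z:[-5,-2] -> miss, prune
    N16 x:[-4,1] y:[-9/2,-7/2] z:[6,7] -> miss, prune
  N2 x:[-23,13] y:[7,12] z:[7,14] -> hit [7,12], descend [5, 12, 15]
    N5 x:[12,13] y:[11,12] z:[10,12] -> hit [12,12] leaf, test {P1@t=12}
    N12 x:[-8,-4] y:[9,23/2] z:[7,10] -> miss, prune
    N15 x:[-23,-20] y:[7,9] z:[12,14] -> miss, prune
  N4 x:[-13,15] y:[-7,15/2] z:[-22,-13] -> miss, prune
  N14 x:[-8,7] y:[1/2,7] z:[4,11] -> hit [4,7], descend [3, 7]
    N3 x:[-8,-3] y:[1/2,7/2] z:[7,11] -> miss, prune
    N7 x:[2,7] y:[11/2,7] z:[4,10] -> hit [11/2,7] leaf, test {P3@t=11/2}

14 AABB tests over nodes [0, 1, 6, 11, 13, 16, 2, 5, 12, 15, 4, 14, 3, 7]; 2 leaves entered; closest P3.

== RESULT ==
14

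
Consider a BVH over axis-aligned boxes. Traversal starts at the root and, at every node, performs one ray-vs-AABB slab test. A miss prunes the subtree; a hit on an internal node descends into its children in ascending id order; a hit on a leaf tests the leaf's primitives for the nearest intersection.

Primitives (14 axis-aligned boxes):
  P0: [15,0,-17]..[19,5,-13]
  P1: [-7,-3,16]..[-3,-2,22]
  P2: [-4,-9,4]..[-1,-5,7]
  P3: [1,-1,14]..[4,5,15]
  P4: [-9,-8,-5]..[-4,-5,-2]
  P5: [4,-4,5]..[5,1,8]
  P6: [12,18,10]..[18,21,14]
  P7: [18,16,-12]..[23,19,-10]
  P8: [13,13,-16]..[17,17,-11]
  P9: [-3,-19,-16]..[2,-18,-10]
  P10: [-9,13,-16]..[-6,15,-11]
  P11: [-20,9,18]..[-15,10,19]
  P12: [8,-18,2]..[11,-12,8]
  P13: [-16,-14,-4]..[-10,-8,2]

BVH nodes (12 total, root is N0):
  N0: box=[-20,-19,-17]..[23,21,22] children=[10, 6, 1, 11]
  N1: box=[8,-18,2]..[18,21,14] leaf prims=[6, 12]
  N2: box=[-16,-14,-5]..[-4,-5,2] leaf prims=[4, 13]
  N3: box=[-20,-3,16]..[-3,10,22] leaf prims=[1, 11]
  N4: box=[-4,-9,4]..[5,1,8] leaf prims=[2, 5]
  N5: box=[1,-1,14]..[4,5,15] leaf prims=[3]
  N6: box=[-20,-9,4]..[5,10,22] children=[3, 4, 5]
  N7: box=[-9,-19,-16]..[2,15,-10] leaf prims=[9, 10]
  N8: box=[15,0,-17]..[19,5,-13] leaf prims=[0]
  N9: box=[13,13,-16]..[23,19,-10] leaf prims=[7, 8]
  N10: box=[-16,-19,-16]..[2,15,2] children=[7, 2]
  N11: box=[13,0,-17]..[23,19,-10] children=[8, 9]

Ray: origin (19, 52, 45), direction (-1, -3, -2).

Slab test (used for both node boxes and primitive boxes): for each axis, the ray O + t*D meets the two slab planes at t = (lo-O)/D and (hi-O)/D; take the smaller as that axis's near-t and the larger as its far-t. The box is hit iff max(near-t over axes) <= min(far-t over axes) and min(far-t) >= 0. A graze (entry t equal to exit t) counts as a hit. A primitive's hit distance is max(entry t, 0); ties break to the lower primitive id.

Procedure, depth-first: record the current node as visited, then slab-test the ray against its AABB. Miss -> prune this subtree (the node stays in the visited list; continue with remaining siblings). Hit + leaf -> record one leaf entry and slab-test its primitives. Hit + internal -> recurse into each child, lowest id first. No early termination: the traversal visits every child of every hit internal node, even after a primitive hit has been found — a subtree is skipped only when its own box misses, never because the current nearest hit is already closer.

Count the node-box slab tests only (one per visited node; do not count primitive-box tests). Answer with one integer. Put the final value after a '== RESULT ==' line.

Walk:
N0 x:[-4,39] y:[31/3,71/3] z:[23/2,31] -> hit [23/2,71/3], descend [1, 6, 10, 11]
  N1 x:[1,11] y:[31/3,70/3] z:[31/2,43/2] -> miss, prune
  N6 x:[14,39] y:[14,61/3] z:[23/2,41/2] -> hit [14,61/3], descend [3, 4, 5]
    N3 x:[22,39] y:[14,55/3] z:[23/2,29/2] -> miss, prune
    N4 x:[14,23] y:[17,61/3] z:[37/2,41/2] -> hit [37/2,61/3] leaf, test {P2@t=20, P5(miss)}
    N5 x:[15,18] y:[47/3,53/3] z:[15,31/2] -> miss, prune
  N10 x:[17,35] y:[37/3,71/3] z:[43/2,61/2] -> hit [43/2,71/3], descend [2, 7]
    N2 x:[23,35] y:[19,22] z:[43/2,25] -> miss, prune
    N7 x:[17,28] y:[37/3,71/3] z:[55/2,61/2] -> miss, prune
  N11 x:[-4,6] y:[11,52/3] z:[55/2,31] -> miss, prune

order=[0, 1, 6, 3, 4, 5, 10, 2, 7, 11]  |boxes|=10  |leaves|=1  hit=P2

== RESULT ==
10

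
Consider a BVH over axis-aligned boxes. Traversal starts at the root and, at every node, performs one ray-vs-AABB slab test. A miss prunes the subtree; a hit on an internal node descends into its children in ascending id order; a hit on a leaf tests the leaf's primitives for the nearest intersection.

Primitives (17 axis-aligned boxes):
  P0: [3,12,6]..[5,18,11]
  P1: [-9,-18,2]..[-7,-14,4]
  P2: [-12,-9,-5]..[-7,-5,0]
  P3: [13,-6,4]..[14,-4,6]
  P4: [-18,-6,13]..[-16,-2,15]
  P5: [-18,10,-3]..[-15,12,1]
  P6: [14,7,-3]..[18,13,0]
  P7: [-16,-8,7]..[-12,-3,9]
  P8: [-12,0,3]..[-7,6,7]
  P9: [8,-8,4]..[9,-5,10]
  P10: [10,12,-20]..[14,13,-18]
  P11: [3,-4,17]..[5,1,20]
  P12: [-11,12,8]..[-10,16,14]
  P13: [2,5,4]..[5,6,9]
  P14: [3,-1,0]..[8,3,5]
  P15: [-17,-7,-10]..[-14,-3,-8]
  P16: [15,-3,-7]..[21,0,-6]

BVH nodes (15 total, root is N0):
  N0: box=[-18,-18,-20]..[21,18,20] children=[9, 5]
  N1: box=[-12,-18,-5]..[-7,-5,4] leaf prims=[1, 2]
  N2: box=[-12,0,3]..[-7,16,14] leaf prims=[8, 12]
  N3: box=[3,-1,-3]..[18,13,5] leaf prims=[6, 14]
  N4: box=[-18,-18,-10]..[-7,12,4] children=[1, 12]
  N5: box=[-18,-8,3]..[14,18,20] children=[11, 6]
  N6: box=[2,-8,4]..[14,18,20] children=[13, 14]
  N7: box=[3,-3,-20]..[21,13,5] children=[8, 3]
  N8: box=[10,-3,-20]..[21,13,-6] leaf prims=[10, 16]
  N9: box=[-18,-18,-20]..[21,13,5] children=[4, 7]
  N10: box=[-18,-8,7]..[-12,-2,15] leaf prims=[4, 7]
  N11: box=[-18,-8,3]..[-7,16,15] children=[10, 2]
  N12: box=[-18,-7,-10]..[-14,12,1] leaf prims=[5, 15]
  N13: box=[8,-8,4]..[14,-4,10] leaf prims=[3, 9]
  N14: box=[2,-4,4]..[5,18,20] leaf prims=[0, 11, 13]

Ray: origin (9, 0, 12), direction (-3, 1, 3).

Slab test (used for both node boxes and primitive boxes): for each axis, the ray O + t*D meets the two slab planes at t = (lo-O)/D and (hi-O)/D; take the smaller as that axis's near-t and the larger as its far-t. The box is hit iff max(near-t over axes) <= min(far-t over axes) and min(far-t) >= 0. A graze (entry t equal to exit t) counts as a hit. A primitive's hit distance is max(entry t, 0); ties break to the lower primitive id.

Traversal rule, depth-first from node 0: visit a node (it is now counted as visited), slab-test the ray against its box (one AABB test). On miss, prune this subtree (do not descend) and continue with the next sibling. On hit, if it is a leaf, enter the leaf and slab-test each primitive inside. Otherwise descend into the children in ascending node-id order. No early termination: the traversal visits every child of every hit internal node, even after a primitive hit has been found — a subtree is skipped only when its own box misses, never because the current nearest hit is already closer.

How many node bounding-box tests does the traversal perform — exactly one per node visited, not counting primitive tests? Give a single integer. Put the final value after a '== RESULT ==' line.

Trace the traversal:
N0 x:[-4,9] y:[-18,18] z:[-32/3,8/3] -> hit [-4,8/3], descend [5, 9]
  N5 x:[-5/3,9] y:[-8,18] z:[-3,8/3] -> hit [-5/3,8/3], descend [6, 11]
    N6 x:[-5/3,7/3] y:[-8,18] z:[-8/3,8/3] -> hit [-5/3,7/3], descend [13, 14]
      N13 x:[-5/3,1/3] y:[-8,-4] z:[-8/3,-2/3] -> miss, prune
      N14 x:[4/3,7/3] y:[-4,18] z:[-8/3,8/3] -> hit [4/3,7/3] leaf, test {P0(miss), P11(miss), P13(miss)}
    N11 x:[16/3,9] y:[-8,16] z:[-3,1] -> miss, prune
  N9 x:[-4,9] y:[-18,13] z:[-32/3,-7/3] -> miss, prune

order=[0, 5, 6, 13, 14, 11, 9]  |boxes|=7  |leaves|=1  hit=miss

== RESULT ==
7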